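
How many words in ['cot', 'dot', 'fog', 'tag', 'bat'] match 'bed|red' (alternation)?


Alternation 'bed|red' matches either 'bed' or 'red'.
Checking each word:
  'cot' -> no
  'dot' -> no
  'fog' -> no
  'tag' -> no
  'bat' -> no
Matches: []
Count: 0

0


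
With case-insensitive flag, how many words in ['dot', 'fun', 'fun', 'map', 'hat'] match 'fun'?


Case-insensitive matching: compare each word's lowercase form to 'fun'.
  'dot' -> lower='dot' -> no
  'fun' -> lower='fun' -> MATCH
  'fun' -> lower='fun' -> MATCH
  'map' -> lower='map' -> no
  'hat' -> lower='hat' -> no
Matches: ['fun', 'fun']
Count: 2

2


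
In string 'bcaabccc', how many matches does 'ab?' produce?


Pattern 'ab?' matches 'a' optionally followed by 'b'.
String: 'bcaabccc'
Scanning left to right for 'a' then checking next char:
  Match 1: 'a' (a not followed by b)
  Match 2: 'ab' (a followed by b)
Total matches: 2

2


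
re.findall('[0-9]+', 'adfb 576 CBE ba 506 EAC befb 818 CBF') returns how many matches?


Pattern '[0-9]+' finds one or more digits.
Text: 'adfb 576 CBE ba 506 EAC befb 818 CBF'
Scanning for matches:
  Match 1: '576'
  Match 2: '506'
  Match 3: '818'
Total matches: 3

3


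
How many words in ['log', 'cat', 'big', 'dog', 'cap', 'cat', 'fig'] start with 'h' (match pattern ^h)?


Pattern ^h anchors to start of word. Check which words begin with 'h':
  'log' -> no
  'cat' -> no
  'big' -> no
  'dog' -> no
  'cap' -> no
  'cat' -> no
  'fig' -> no
Matching words: []
Count: 0

0


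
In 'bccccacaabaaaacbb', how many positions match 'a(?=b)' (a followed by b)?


Lookahead 'a(?=b)' matches 'a' only when followed by 'b'.
String: 'bccccacaabaaaacbb'
Checking each position where char is 'a':
  pos 5: 'a' -> no (next='c')
  pos 7: 'a' -> no (next='a')
  pos 8: 'a' -> MATCH (next='b')
  pos 10: 'a' -> no (next='a')
  pos 11: 'a' -> no (next='a')
  pos 12: 'a' -> no (next='a')
  pos 13: 'a' -> no (next='c')
Matching positions: [8]
Count: 1

1


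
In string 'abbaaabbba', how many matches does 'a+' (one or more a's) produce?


Pattern 'a+' matches one or more consecutive a's.
String: 'abbaaabbba'
Scanning for runs of a:
  Match 1: 'a' (length 1)
  Match 2: 'aaa' (length 3)
  Match 3: 'a' (length 1)
Total matches: 3

3


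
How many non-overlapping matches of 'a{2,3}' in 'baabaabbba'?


Pattern 'a{2,3}' matches between 2 and 3 consecutive a's (greedy).
String: 'baabaabbba'
Finding runs of a's and applying greedy matching:
  Run at pos 1: 'aa' (length 2)
  Run at pos 4: 'aa' (length 2)
  Run at pos 9: 'a' (length 1)
Matches: ['aa', 'aa']
Count: 2

2


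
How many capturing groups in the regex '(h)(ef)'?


To count capturing groups, count each '(' that starts a group.
Pattern: '(h)(ef)'
Walking through the pattern:
  Position 0: '(' -> group #1
  Position 3: '(' -> group #2
Total capturing groups: 2

2


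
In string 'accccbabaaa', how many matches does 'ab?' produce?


Pattern 'ab?' matches 'a' optionally followed by 'b'.
String: 'accccbabaaa'
Scanning left to right for 'a' then checking next char:
  Match 1: 'a' (a not followed by b)
  Match 2: 'ab' (a followed by b)
  Match 3: 'a' (a not followed by b)
  Match 4: 'a' (a not followed by b)
  Match 5: 'a' (a not followed by b)
Total matches: 5

5


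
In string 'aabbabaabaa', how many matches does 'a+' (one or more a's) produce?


Pattern 'a+' matches one or more consecutive a's.
String: 'aabbabaabaa'
Scanning for runs of a:
  Match 1: 'aa' (length 2)
  Match 2: 'a' (length 1)
  Match 3: 'aa' (length 2)
  Match 4: 'aa' (length 2)
Total matches: 4

4


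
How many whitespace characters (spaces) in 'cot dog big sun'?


\s matches whitespace characters (spaces, tabs, etc.).
Text: 'cot dog big sun'
This text has 4 words separated by spaces.
Number of spaces = number of words - 1 = 4 - 1 = 3

3


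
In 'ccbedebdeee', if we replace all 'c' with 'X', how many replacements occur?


re.sub('c', 'X', text) replaces every occurrence of 'c' with 'X'.
Text: 'ccbedebdeee'
Scanning for 'c':
  pos 0: 'c' -> replacement #1
  pos 1: 'c' -> replacement #2
Total replacements: 2

2


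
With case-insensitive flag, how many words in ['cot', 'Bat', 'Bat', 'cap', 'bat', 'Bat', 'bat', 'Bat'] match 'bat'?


Case-insensitive matching: compare each word's lowercase form to 'bat'.
  'cot' -> lower='cot' -> no
  'Bat' -> lower='bat' -> MATCH
  'Bat' -> lower='bat' -> MATCH
  'cap' -> lower='cap' -> no
  'bat' -> lower='bat' -> MATCH
  'Bat' -> lower='bat' -> MATCH
  'bat' -> lower='bat' -> MATCH
  'Bat' -> lower='bat' -> MATCH
Matches: ['Bat', 'Bat', 'bat', 'Bat', 'bat', 'Bat']
Count: 6

6


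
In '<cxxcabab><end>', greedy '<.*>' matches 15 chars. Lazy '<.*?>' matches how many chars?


Greedy '<.*>' tries to match as MUCH as possible.
Lazy '<.*?>' tries to match as LITTLE as possible.

String: '<cxxcabab><end>'
Greedy '<.*>' starts at first '<' and extends to the LAST '>': '<cxxcabab><end>' (15 chars)
Lazy '<.*?>' starts at first '<' and stops at the FIRST '>': '<cxxcabab>' (10 chars)

10


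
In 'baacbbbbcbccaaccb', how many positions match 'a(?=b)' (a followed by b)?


Lookahead 'a(?=b)' matches 'a' only when followed by 'b'.
String: 'baacbbbbcbccaaccb'
Checking each position where char is 'a':
  pos 1: 'a' -> no (next='a')
  pos 2: 'a' -> no (next='c')
  pos 12: 'a' -> no (next='a')
  pos 13: 'a' -> no (next='c')
Matching positions: []
Count: 0

0


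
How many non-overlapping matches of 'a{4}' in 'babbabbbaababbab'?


Pattern 'a{4}' matches exactly 4 consecutive a's (greedy, non-overlapping).
String: 'babbabbbaababbab'
Scanning for runs of a's:
  Run at pos 1: 'a' (length 1) -> 0 match(es)
  Run at pos 4: 'a' (length 1) -> 0 match(es)
  Run at pos 8: 'aa' (length 2) -> 0 match(es)
  Run at pos 11: 'a' (length 1) -> 0 match(es)
  Run at pos 14: 'a' (length 1) -> 0 match(es)
Matches found: []
Total: 0

0


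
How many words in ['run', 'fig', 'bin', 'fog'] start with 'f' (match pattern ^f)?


Pattern ^f anchors to start of word. Check which words begin with 'f':
  'run' -> no
  'fig' -> MATCH (starts with 'f')
  'bin' -> no
  'fog' -> MATCH (starts with 'f')
Matching words: ['fig', 'fog']
Count: 2

2


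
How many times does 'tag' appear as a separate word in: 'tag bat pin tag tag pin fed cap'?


Scanning each word for exact match 'tag':
  Word 1: 'tag' -> MATCH
  Word 2: 'bat' -> no
  Word 3: 'pin' -> no
  Word 4: 'tag' -> MATCH
  Word 5: 'tag' -> MATCH
  Word 6: 'pin' -> no
  Word 7: 'fed' -> no
  Word 8: 'cap' -> no
Total matches: 3

3


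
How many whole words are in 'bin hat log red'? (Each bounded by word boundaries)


Word boundaries (\b) mark the start/end of each word.
Text: 'bin hat log red'
Splitting by whitespace:
  Word 1: 'bin'
  Word 2: 'hat'
  Word 3: 'log'
  Word 4: 'red'
Total whole words: 4

4


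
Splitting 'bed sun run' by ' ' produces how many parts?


Splitting by ' ' breaks the string at each occurrence of the separator.
Text: 'bed sun run'
Parts after split:
  Part 1: 'bed'
  Part 2: 'sun'
  Part 3: 'run'
Total parts: 3

3


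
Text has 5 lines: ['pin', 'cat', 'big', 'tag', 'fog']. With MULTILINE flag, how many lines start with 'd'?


With MULTILINE flag, ^ matches the start of each line.
Lines: ['pin', 'cat', 'big', 'tag', 'fog']
Checking which lines start with 'd':
  Line 1: 'pin' -> no
  Line 2: 'cat' -> no
  Line 3: 'big' -> no
  Line 4: 'tag' -> no
  Line 5: 'fog' -> no
Matching lines: []
Count: 0

0


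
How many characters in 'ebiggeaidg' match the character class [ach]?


Character class [ach] matches any of: {a, c, h}
Scanning string 'ebiggeaidg' character by character:
  pos 0: 'e' -> no
  pos 1: 'b' -> no
  pos 2: 'i' -> no
  pos 3: 'g' -> no
  pos 4: 'g' -> no
  pos 5: 'e' -> no
  pos 6: 'a' -> MATCH
  pos 7: 'i' -> no
  pos 8: 'd' -> no
  pos 9: 'g' -> no
Total matches: 1

1


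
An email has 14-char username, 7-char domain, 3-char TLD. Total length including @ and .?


An email address has format: username@domain.tld
Username length: 14
'@' character: 1
Domain length: 7
'.' character: 1
TLD length: 3
Total = 14 + 1 + 7 + 1 + 3 = 26

26


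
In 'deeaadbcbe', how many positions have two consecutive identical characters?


Looking for consecutive identical characters in 'deeaadbcbe':
  pos 0-1: 'd' vs 'e' -> different
  pos 1-2: 'e' vs 'e' -> MATCH ('ee')
  pos 2-3: 'e' vs 'a' -> different
  pos 3-4: 'a' vs 'a' -> MATCH ('aa')
  pos 4-5: 'a' vs 'd' -> different
  pos 5-6: 'd' vs 'b' -> different
  pos 6-7: 'b' vs 'c' -> different
  pos 7-8: 'c' vs 'b' -> different
  pos 8-9: 'b' vs 'e' -> different
Consecutive identical pairs: ['ee', 'aa']
Count: 2

2


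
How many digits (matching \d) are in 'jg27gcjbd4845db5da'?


\d matches any digit 0-9.
Scanning 'jg27gcjbd4845db5da':
  pos 2: '2' -> DIGIT
  pos 3: '7' -> DIGIT
  pos 9: '4' -> DIGIT
  pos 10: '8' -> DIGIT
  pos 11: '4' -> DIGIT
  pos 12: '5' -> DIGIT
  pos 15: '5' -> DIGIT
Digits found: ['2', '7', '4', '8', '4', '5', '5']
Total: 7

7


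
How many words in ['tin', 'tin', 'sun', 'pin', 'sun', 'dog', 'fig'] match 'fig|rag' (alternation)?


Alternation 'fig|rag' matches either 'fig' or 'rag'.
Checking each word:
  'tin' -> no
  'tin' -> no
  'sun' -> no
  'pin' -> no
  'sun' -> no
  'dog' -> no
  'fig' -> MATCH
Matches: ['fig']
Count: 1

1


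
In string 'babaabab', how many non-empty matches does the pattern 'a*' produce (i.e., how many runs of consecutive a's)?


Pattern 'a*' matches zero or more a's. We want non-empty runs of consecutive a's.
String: 'babaabab'
Walking through the string to find runs of a's:
  Run 1: positions 1-1 -> 'a'
  Run 2: positions 3-4 -> 'aa'
  Run 3: positions 6-6 -> 'a'
Non-empty runs found: ['a', 'aa', 'a']
Count: 3

3


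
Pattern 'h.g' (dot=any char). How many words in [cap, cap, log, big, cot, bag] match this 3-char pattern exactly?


Pattern 'h.g' means: starts with 'h', any single char, ends with 'g'.
Checking each word (must be exactly 3 chars):
  'cap' (len=3): no
  'cap' (len=3): no
  'log' (len=3): no
  'big' (len=3): no
  'cot' (len=3): no
  'bag' (len=3): no
Matching words: []
Total: 0

0


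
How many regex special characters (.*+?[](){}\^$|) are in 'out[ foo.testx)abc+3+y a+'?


Regex special characters are: . * + ? [ ] ( ) { } \ ^ $ |
Scanning 'out[ foo.testx)abc+3+y a+':
  pos 3: '[' -> SPECIAL
  pos 8: '.' -> SPECIAL
  pos 14: ')' -> SPECIAL
  pos 18: '+' -> SPECIAL
  pos 20: '+' -> SPECIAL
  pos 24: '+' -> SPECIAL
Special chars found: ['[', '.', ')', '+', '+', '+']
Total: 6

6


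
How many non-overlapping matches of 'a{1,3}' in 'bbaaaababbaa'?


Pattern 'a{1,3}' matches between 1 and 3 consecutive a's (greedy).
String: 'bbaaaababbaa'
Finding runs of a's and applying greedy matching:
  Run at pos 2: 'aaaa' (length 4)
  Run at pos 7: 'a' (length 1)
  Run at pos 10: 'aa' (length 2)
Matches: ['aaa', 'a', 'a', 'aa']
Count: 4

4


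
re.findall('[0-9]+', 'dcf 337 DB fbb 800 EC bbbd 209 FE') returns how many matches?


Pattern '[0-9]+' finds one or more digits.
Text: 'dcf 337 DB fbb 800 EC bbbd 209 FE'
Scanning for matches:
  Match 1: '337'
  Match 2: '800'
  Match 3: '209'
Total matches: 3

3


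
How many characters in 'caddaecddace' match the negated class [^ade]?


Negated class [^ade] matches any char NOT in {a, d, e}
Scanning 'caddaecddace':
  pos 0: 'c' -> MATCH
  pos 1: 'a' -> no (excluded)
  pos 2: 'd' -> no (excluded)
  pos 3: 'd' -> no (excluded)
  pos 4: 'a' -> no (excluded)
  pos 5: 'e' -> no (excluded)
  pos 6: 'c' -> MATCH
  pos 7: 'd' -> no (excluded)
  pos 8: 'd' -> no (excluded)
  pos 9: 'a' -> no (excluded)
  pos 10: 'c' -> MATCH
  pos 11: 'e' -> no (excluded)
Total matches: 3

3


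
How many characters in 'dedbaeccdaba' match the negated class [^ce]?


Negated class [^ce] matches any char NOT in {c, e}
Scanning 'dedbaeccdaba':
  pos 0: 'd' -> MATCH
  pos 1: 'e' -> no (excluded)
  pos 2: 'd' -> MATCH
  pos 3: 'b' -> MATCH
  pos 4: 'a' -> MATCH
  pos 5: 'e' -> no (excluded)
  pos 6: 'c' -> no (excluded)
  pos 7: 'c' -> no (excluded)
  pos 8: 'd' -> MATCH
  pos 9: 'a' -> MATCH
  pos 10: 'b' -> MATCH
  pos 11: 'a' -> MATCH
Total matches: 8

8


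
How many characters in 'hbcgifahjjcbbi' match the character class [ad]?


Character class [ad] matches any of: {a, d}
Scanning string 'hbcgifahjjcbbi' character by character:
  pos 0: 'h' -> no
  pos 1: 'b' -> no
  pos 2: 'c' -> no
  pos 3: 'g' -> no
  pos 4: 'i' -> no
  pos 5: 'f' -> no
  pos 6: 'a' -> MATCH
  pos 7: 'h' -> no
  pos 8: 'j' -> no
  pos 9: 'j' -> no
  pos 10: 'c' -> no
  pos 11: 'b' -> no
  pos 12: 'b' -> no
  pos 13: 'i' -> no
Total matches: 1

1


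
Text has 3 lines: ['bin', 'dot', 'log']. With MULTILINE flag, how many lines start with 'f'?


With MULTILINE flag, ^ matches the start of each line.
Lines: ['bin', 'dot', 'log']
Checking which lines start with 'f':
  Line 1: 'bin' -> no
  Line 2: 'dot' -> no
  Line 3: 'log' -> no
Matching lines: []
Count: 0

0


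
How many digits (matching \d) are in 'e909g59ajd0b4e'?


\d matches any digit 0-9.
Scanning 'e909g59ajd0b4e':
  pos 1: '9' -> DIGIT
  pos 2: '0' -> DIGIT
  pos 3: '9' -> DIGIT
  pos 5: '5' -> DIGIT
  pos 6: '9' -> DIGIT
  pos 10: '0' -> DIGIT
  pos 12: '4' -> DIGIT
Digits found: ['9', '0', '9', '5', '9', '0', '4']
Total: 7

7


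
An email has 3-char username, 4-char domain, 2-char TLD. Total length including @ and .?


An email address has format: username@domain.tld
Username length: 3
'@' character: 1
Domain length: 4
'.' character: 1
TLD length: 2
Total = 3 + 1 + 4 + 1 + 2 = 11

11


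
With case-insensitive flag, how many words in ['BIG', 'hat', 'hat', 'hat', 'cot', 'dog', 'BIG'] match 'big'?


Case-insensitive matching: compare each word's lowercase form to 'big'.
  'BIG' -> lower='big' -> MATCH
  'hat' -> lower='hat' -> no
  'hat' -> lower='hat' -> no
  'hat' -> lower='hat' -> no
  'cot' -> lower='cot' -> no
  'dog' -> lower='dog' -> no
  'BIG' -> lower='big' -> MATCH
Matches: ['BIG', 'BIG']
Count: 2

2


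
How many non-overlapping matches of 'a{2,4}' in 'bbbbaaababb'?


Pattern 'a{2,4}' matches between 2 and 4 consecutive a's (greedy).
String: 'bbbbaaababb'
Finding runs of a's and applying greedy matching:
  Run at pos 4: 'aaa' (length 3)
  Run at pos 8: 'a' (length 1)
Matches: ['aaa']
Count: 1

1


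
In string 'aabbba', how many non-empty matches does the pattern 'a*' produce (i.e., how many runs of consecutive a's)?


Pattern 'a*' matches zero or more a's. We want non-empty runs of consecutive a's.
String: 'aabbba'
Walking through the string to find runs of a's:
  Run 1: positions 0-1 -> 'aa'
  Run 2: positions 5-5 -> 'a'
Non-empty runs found: ['aa', 'a']
Count: 2

2


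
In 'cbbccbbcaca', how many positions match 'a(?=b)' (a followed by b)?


Lookahead 'a(?=b)' matches 'a' only when followed by 'b'.
String: 'cbbccbbcaca'
Checking each position where char is 'a':
  pos 8: 'a' -> no (next='c')
Matching positions: []
Count: 0

0


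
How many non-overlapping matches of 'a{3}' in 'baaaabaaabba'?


Pattern 'a{3}' matches exactly 3 consecutive a's (greedy, non-overlapping).
String: 'baaaabaaabba'
Scanning for runs of a's:
  Run at pos 1: 'aaaa' (length 4) -> 1 match(es)
  Run at pos 6: 'aaa' (length 3) -> 1 match(es)
  Run at pos 11: 'a' (length 1) -> 0 match(es)
Matches found: ['aaa', 'aaa']
Total: 2

2


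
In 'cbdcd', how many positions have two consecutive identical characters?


Looking for consecutive identical characters in 'cbdcd':
  pos 0-1: 'c' vs 'b' -> different
  pos 1-2: 'b' vs 'd' -> different
  pos 2-3: 'd' vs 'c' -> different
  pos 3-4: 'c' vs 'd' -> different
Consecutive identical pairs: []
Count: 0

0


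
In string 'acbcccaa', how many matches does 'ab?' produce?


Pattern 'ab?' matches 'a' optionally followed by 'b'.
String: 'acbcccaa'
Scanning left to right for 'a' then checking next char:
  Match 1: 'a' (a not followed by b)
  Match 2: 'a' (a not followed by b)
  Match 3: 'a' (a not followed by b)
Total matches: 3

3


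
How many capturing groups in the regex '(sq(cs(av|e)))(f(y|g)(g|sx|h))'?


To count capturing groups, count each '(' that starts a group.
Pattern: '(sq(cs(av|e)))(f(y|g)(g|sx|h))'
Walking through the pattern:
  Position 0: '(' -> group #1
  Position 3: '(' -> group #2
  Position 6: '(' -> group #3
  Position 14: '(' -> group #4
  Position 16: '(' -> group #5
  Position 21: '(' -> group #6
Total capturing groups: 6

6


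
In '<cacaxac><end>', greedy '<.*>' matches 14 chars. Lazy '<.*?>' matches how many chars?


Greedy '<.*>' tries to match as MUCH as possible.
Lazy '<.*?>' tries to match as LITTLE as possible.

String: '<cacaxac><end>'
Greedy '<.*>' starts at first '<' and extends to the LAST '>': '<cacaxac><end>' (14 chars)
Lazy '<.*?>' starts at first '<' and stops at the FIRST '>': '<cacaxac>' (9 chars)

9


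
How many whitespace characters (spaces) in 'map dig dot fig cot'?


\s matches whitespace characters (spaces, tabs, etc.).
Text: 'map dig dot fig cot'
This text has 5 words separated by spaces.
Number of spaces = number of words - 1 = 5 - 1 = 4

4


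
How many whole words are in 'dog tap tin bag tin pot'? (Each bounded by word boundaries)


Word boundaries (\b) mark the start/end of each word.
Text: 'dog tap tin bag tin pot'
Splitting by whitespace:
  Word 1: 'dog'
  Word 2: 'tap'
  Word 3: 'tin'
  Word 4: 'bag'
  Word 5: 'tin'
  Word 6: 'pot'
Total whole words: 6

6


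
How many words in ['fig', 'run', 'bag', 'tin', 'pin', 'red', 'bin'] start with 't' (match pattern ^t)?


Pattern ^t anchors to start of word. Check which words begin with 't':
  'fig' -> no
  'run' -> no
  'bag' -> no
  'tin' -> MATCH (starts with 't')
  'pin' -> no
  'red' -> no
  'bin' -> no
Matching words: ['tin']
Count: 1

1


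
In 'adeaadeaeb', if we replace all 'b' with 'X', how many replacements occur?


re.sub('b', 'X', text) replaces every occurrence of 'b' with 'X'.
Text: 'adeaadeaeb'
Scanning for 'b':
  pos 9: 'b' -> replacement #1
Total replacements: 1

1


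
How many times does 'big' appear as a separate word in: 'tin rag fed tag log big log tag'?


Scanning each word for exact match 'big':
  Word 1: 'tin' -> no
  Word 2: 'rag' -> no
  Word 3: 'fed' -> no
  Word 4: 'tag' -> no
  Word 5: 'log' -> no
  Word 6: 'big' -> MATCH
  Word 7: 'log' -> no
  Word 8: 'tag' -> no
Total matches: 1

1


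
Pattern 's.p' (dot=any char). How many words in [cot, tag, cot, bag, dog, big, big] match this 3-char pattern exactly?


Pattern 's.p' means: starts with 's', any single char, ends with 'p'.
Checking each word (must be exactly 3 chars):
  'cot' (len=3): no
  'tag' (len=3): no
  'cot' (len=3): no
  'bag' (len=3): no
  'dog' (len=3): no
  'big' (len=3): no
  'big' (len=3): no
Matching words: []
Total: 0

0


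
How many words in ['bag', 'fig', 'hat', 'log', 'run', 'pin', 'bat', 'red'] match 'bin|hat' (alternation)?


Alternation 'bin|hat' matches either 'bin' or 'hat'.
Checking each word:
  'bag' -> no
  'fig' -> no
  'hat' -> MATCH
  'log' -> no
  'run' -> no
  'pin' -> no
  'bat' -> no
  'red' -> no
Matches: ['hat']
Count: 1

1


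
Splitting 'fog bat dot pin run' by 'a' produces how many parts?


Splitting by 'a' breaks the string at each occurrence of the separator.
Text: 'fog bat dot pin run'
Parts after split:
  Part 1: 'fog b'
  Part 2: 't dot pin run'
Total parts: 2

2


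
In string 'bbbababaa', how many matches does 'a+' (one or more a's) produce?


Pattern 'a+' matches one or more consecutive a's.
String: 'bbbababaa'
Scanning for runs of a:
  Match 1: 'a' (length 1)
  Match 2: 'a' (length 1)
  Match 3: 'aa' (length 2)
Total matches: 3

3


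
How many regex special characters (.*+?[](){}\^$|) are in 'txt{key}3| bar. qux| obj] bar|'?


Regex special characters are: . * + ? [ ] ( ) { } \ ^ $ |
Scanning 'txt{key}3| bar. qux| obj] bar|':
  pos 3: '{' -> SPECIAL
  pos 7: '}' -> SPECIAL
  pos 9: '|' -> SPECIAL
  pos 14: '.' -> SPECIAL
  pos 19: '|' -> SPECIAL
  pos 24: ']' -> SPECIAL
  pos 29: '|' -> SPECIAL
Special chars found: ['{', '}', '|', '.', '|', ']', '|']
Total: 7

7


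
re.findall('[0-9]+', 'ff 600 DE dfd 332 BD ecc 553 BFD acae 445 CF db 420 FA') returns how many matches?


Pattern '[0-9]+' finds one or more digits.
Text: 'ff 600 DE dfd 332 BD ecc 553 BFD acae 445 CF db 420 FA'
Scanning for matches:
  Match 1: '600'
  Match 2: '332'
  Match 3: '553'
  Match 4: '445'
  Match 5: '420'
Total matches: 5

5


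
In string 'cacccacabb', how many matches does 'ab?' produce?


Pattern 'ab?' matches 'a' optionally followed by 'b'.
String: 'cacccacabb'
Scanning left to right for 'a' then checking next char:
  Match 1: 'a' (a not followed by b)
  Match 2: 'a' (a not followed by b)
  Match 3: 'ab' (a followed by b)
Total matches: 3

3


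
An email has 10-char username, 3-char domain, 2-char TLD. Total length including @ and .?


An email address has format: username@domain.tld
Username length: 10
'@' character: 1
Domain length: 3
'.' character: 1
TLD length: 2
Total = 10 + 1 + 3 + 1 + 2 = 17

17


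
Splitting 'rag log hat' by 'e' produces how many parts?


Splitting by 'e' breaks the string at each occurrence of the separator.
Text: 'rag log hat'
Parts after split:
  Part 1: 'rag log hat'
Total parts: 1

1


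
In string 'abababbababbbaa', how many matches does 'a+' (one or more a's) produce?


Pattern 'a+' matches one or more consecutive a's.
String: 'abababbababbbaa'
Scanning for runs of a:
  Match 1: 'a' (length 1)
  Match 2: 'a' (length 1)
  Match 3: 'a' (length 1)
  Match 4: 'a' (length 1)
  Match 5: 'a' (length 1)
  Match 6: 'aa' (length 2)
Total matches: 6

6


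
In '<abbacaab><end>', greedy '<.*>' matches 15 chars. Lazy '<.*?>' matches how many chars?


Greedy '<.*>' tries to match as MUCH as possible.
Lazy '<.*?>' tries to match as LITTLE as possible.

String: '<abbacaab><end>'
Greedy '<.*>' starts at first '<' and extends to the LAST '>': '<abbacaab><end>' (15 chars)
Lazy '<.*?>' starts at first '<' and stops at the FIRST '>': '<abbacaab>' (10 chars)

10


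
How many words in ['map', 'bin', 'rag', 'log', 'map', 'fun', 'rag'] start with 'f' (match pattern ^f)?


Pattern ^f anchors to start of word. Check which words begin with 'f':
  'map' -> no
  'bin' -> no
  'rag' -> no
  'log' -> no
  'map' -> no
  'fun' -> MATCH (starts with 'f')
  'rag' -> no
Matching words: ['fun']
Count: 1

1


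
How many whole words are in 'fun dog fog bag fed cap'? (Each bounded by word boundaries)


Word boundaries (\b) mark the start/end of each word.
Text: 'fun dog fog bag fed cap'
Splitting by whitespace:
  Word 1: 'fun'
  Word 2: 'dog'
  Word 3: 'fog'
  Word 4: 'bag'
  Word 5: 'fed'
  Word 6: 'cap'
Total whole words: 6

6


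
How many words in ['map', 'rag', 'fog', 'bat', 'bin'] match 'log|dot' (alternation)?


Alternation 'log|dot' matches either 'log' or 'dot'.
Checking each word:
  'map' -> no
  'rag' -> no
  'fog' -> no
  'bat' -> no
  'bin' -> no
Matches: []
Count: 0

0


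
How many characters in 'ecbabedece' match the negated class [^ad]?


Negated class [^ad] matches any char NOT in {a, d}
Scanning 'ecbabedece':
  pos 0: 'e' -> MATCH
  pos 1: 'c' -> MATCH
  pos 2: 'b' -> MATCH
  pos 3: 'a' -> no (excluded)
  pos 4: 'b' -> MATCH
  pos 5: 'e' -> MATCH
  pos 6: 'd' -> no (excluded)
  pos 7: 'e' -> MATCH
  pos 8: 'c' -> MATCH
  pos 9: 'e' -> MATCH
Total matches: 8

8


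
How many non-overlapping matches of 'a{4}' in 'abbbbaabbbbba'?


Pattern 'a{4}' matches exactly 4 consecutive a's (greedy, non-overlapping).
String: 'abbbbaabbbbba'
Scanning for runs of a's:
  Run at pos 0: 'a' (length 1) -> 0 match(es)
  Run at pos 5: 'aa' (length 2) -> 0 match(es)
  Run at pos 12: 'a' (length 1) -> 0 match(es)
Matches found: []
Total: 0

0


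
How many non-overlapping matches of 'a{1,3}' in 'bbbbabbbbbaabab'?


Pattern 'a{1,3}' matches between 1 and 3 consecutive a's (greedy).
String: 'bbbbabbbbbaabab'
Finding runs of a's and applying greedy matching:
  Run at pos 4: 'a' (length 1)
  Run at pos 10: 'aa' (length 2)
  Run at pos 13: 'a' (length 1)
Matches: ['a', 'aa', 'a']
Count: 3

3


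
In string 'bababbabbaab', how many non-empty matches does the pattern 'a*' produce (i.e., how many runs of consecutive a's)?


Pattern 'a*' matches zero or more a's. We want non-empty runs of consecutive a's.
String: 'bababbabbaab'
Walking through the string to find runs of a's:
  Run 1: positions 1-1 -> 'a'
  Run 2: positions 3-3 -> 'a'
  Run 3: positions 6-6 -> 'a'
  Run 4: positions 9-10 -> 'aa'
Non-empty runs found: ['a', 'a', 'a', 'aa']
Count: 4

4


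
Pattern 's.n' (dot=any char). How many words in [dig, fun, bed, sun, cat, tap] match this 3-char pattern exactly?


Pattern 's.n' means: starts with 's', any single char, ends with 'n'.
Checking each word (must be exactly 3 chars):
  'dig' (len=3): no
  'fun' (len=3): no
  'bed' (len=3): no
  'sun' (len=3): MATCH
  'cat' (len=3): no
  'tap' (len=3): no
Matching words: ['sun']
Total: 1

1


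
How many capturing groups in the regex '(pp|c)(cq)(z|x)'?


To count capturing groups, count each '(' that starts a group.
Pattern: '(pp|c)(cq)(z|x)'
Walking through the pattern:
  Position 0: '(' -> group #1
  Position 6: '(' -> group #2
  Position 10: '(' -> group #3
Total capturing groups: 3

3


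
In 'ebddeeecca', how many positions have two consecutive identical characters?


Looking for consecutive identical characters in 'ebddeeecca':
  pos 0-1: 'e' vs 'b' -> different
  pos 1-2: 'b' vs 'd' -> different
  pos 2-3: 'd' vs 'd' -> MATCH ('dd')
  pos 3-4: 'd' vs 'e' -> different
  pos 4-5: 'e' vs 'e' -> MATCH ('ee')
  pos 5-6: 'e' vs 'e' -> MATCH ('ee')
  pos 6-7: 'e' vs 'c' -> different
  pos 7-8: 'c' vs 'c' -> MATCH ('cc')
  pos 8-9: 'c' vs 'a' -> different
Consecutive identical pairs: ['dd', 'ee', 'ee', 'cc']
Count: 4

4


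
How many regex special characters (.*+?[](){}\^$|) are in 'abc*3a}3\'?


Regex special characters are: . * + ? [ ] ( ) { } \ ^ $ |
Scanning 'abc*3a}3\':
  pos 3: '*' -> SPECIAL
  pos 6: '}' -> SPECIAL
  pos 8: '\' -> SPECIAL
Special chars found: ['*', '}', '\\']
Total: 3

3


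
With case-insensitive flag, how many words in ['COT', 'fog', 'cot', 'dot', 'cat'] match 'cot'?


Case-insensitive matching: compare each word's lowercase form to 'cot'.
  'COT' -> lower='cot' -> MATCH
  'fog' -> lower='fog' -> no
  'cot' -> lower='cot' -> MATCH
  'dot' -> lower='dot' -> no
  'cat' -> lower='cat' -> no
Matches: ['COT', 'cot']
Count: 2

2


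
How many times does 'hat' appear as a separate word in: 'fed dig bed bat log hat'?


Scanning each word for exact match 'hat':
  Word 1: 'fed' -> no
  Word 2: 'dig' -> no
  Word 3: 'bed' -> no
  Word 4: 'bat' -> no
  Word 5: 'log' -> no
  Word 6: 'hat' -> MATCH
Total matches: 1

1


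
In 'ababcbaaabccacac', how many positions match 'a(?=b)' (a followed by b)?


Lookahead 'a(?=b)' matches 'a' only when followed by 'b'.
String: 'ababcbaaabccacac'
Checking each position where char is 'a':
  pos 0: 'a' -> MATCH (next='b')
  pos 2: 'a' -> MATCH (next='b')
  pos 6: 'a' -> no (next='a')
  pos 7: 'a' -> no (next='a')
  pos 8: 'a' -> MATCH (next='b')
  pos 12: 'a' -> no (next='c')
  pos 14: 'a' -> no (next='c')
Matching positions: [0, 2, 8]
Count: 3

3


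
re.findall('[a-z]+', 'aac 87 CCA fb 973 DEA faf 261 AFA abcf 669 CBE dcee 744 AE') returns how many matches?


Pattern '[a-z]+' finds one or more lowercase letters.
Text: 'aac 87 CCA fb 973 DEA faf 261 AFA abcf 669 CBE dcee 744 AE'
Scanning for matches:
  Match 1: 'aac'
  Match 2: 'fb'
  Match 3: 'faf'
  Match 4: 'abcf'
  Match 5: 'dcee'
Total matches: 5

5


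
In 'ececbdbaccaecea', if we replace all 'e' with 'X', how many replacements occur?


re.sub('e', 'X', text) replaces every occurrence of 'e' with 'X'.
Text: 'ececbdbaccaecea'
Scanning for 'e':
  pos 0: 'e' -> replacement #1
  pos 2: 'e' -> replacement #2
  pos 11: 'e' -> replacement #3
  pos 13: 'e' -> replacement #4
Total replacements: 4

4


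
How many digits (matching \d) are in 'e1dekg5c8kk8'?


\d matches any digit 0-9.
Scanning 'e1dekg5c8kk8':
  pos 1: '1' -> DIGIT
  pos 6: '5' -> DIGIT
  pos 8: '8' -> DIGIT
  pos 11: '8' -> DIGIT
Digits found: ['1', '5', '8', '8']
Total: 4

4


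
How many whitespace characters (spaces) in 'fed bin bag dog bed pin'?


\s matches whitespace characters (spaces, tabs, etc.).
Text: 'fed bin bag dog bed pin'
This text has 6 words separated by spaces.
Number of spaces = number of words - 1 = 6 - 1 = 5

5


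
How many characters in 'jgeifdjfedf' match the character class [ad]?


Character class [ad] matches any of: {a, d}
Scanning string 'jgeifdjfedf' character by character:
  pos 0: 'j' -> no
  pos 1: 'g' -> no
  pos 2: 'e' -> no
  pos 3: 'i' -> no
  pos 4: 'f' -> no
  pos 5: 'd' -> MATCH
  pos 6: 'j' -> no
  pos 7: 'f' -> no
  pos 8: 'e' -> no
  pos 9: 'd' -> MATCH
  pos 10: 'f' -> no
Total matches: 2

2


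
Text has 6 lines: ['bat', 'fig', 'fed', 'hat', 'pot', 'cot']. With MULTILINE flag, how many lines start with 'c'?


With MULTILINE flag, ^ matches the start of each line.
Lines: ['bat', 'fig', 'fed', 'hat', 'pot', 'cot']
Checking which lines start with 'c':
  Line 1: 'bat' -> no
  Line 2: 'fig' -> no
  Line 3: 'fed' -> no
  Line 4: 'hat' -> no
  Line 5: 'pot' -> no
  Line 6: 'cot' -> MATCH
Matching lines: ['cot']
Count: 1

1


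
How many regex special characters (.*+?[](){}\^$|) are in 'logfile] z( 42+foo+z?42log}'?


Regex special characters are: . * + ? [ ] ( ) { } \ ^ $ |
Scanning 'logfile] z( 42+foo+z?42log}':
  pos 7: ']' -> SPECIAL
  pos 10: '(' -> SPECIAL
  pos 14: '+' -> SPECIAL
  pos 18: '+' -> SPECIAL
  pos 20: '?' -> SPECIAL
  pos 26: '}' -> SPECIAL
Special chars found: [']', '(', '+', '+', '?', '}']
Total: 6

6


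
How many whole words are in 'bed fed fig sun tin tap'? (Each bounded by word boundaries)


Word boundaries (\b) mark the start/end of each word.
Text: 'bed fed fig sun tin tap'
Splitting by whitespace:
  Word 1: 'bed'
  Word 2: 'fed'
  Word 3: 'fig'
  Word 4: 'sun'
  Word 5: 'tin'
  Word 6: 'tap'
Total whole words: 6

6


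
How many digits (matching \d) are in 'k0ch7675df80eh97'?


\d matches any digit 0-9.
Scanning 'k0ch7675df80eh97':
  pos 1: '0' -> DIGIT
  pos 4: '7' -> DIGIT
  pos 5: '6' -> DIGIT
  pos 6: '7' -> DIGIT
  pos 7: '5' -> DIGIT
  pos 10: '8' -> DIGIT
  pos 11: '0' -> DIGIT
  pos 14: '9' -> DIGIT
  pos 15: '7' -> DIGIT
Digits found: ['0', '7', '6', '7', '5', '8', '0', '9', '7']
Total: 9

9


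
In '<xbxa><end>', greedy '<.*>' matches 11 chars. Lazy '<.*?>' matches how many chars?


Greedy '<.*>' tries to match as MUCH as possible.
Lazy '<.*?>' tries to match as LITTLE as possible.

String: '<xbxa><end>'
Greedy '<.*>' starts at first '<' and extends to the LAST '>': '<xbxa><end>' (11 chars)
Lazy '<.*?>' starts at first '<' and stops at the FIRST '>': '<xbxa>' (6 chars)

6


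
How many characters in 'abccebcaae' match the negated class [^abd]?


Negated class [^abd] matches any char NOT in {a, b, d}
Scanning 'abccebcaae':
  pos 0: 'a' -> no (excluded)
  pos 1: 'b' -> no (excluded)
  pos 2: 'c' -> MATCH
  pos 3: 'c' -> MATCH
  pos 4: 'e' -> MATCH
  pos 5: 'b' -> no (excluded)
  pos 6: 'c' -> MATCH
  pos 7: 'a' -> no (excluded)
  pos 8: 'a' -> no (excluded)
  pos 9: 'e' -> MATCH
Total matches: 5

5


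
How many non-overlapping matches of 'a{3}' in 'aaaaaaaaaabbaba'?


Pattern 'a{3}' matches exactly 3 consecutive a's (greedy, non-overlapping).
String: 'aaaaaaaaaabbaba'
Scanning for runs of a's:
  Run at pos 0: 'aaaaaaaaaa' (length 10) -> 3 match(es)
  Run at pos 12: 'a' (length 1) -> 0 match(es)
  Run at pos 14: 'a' (length 1) -> 0 match(es)
Matches found: ['aaa', 'aaa', 'aaa']
Total: 3

3


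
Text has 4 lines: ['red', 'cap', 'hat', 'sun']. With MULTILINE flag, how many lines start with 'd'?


With MULTILINE flag, ^ matches the start of each line.
Lines: ['red', 'cap', 'hat', 'sun']
Checking which lines start with 'd':
  Line 1: 'red' -> no
  Line 2: 'cap' -> no
  Line 3: 'hat' -> no
  Line 4: 'sun' -> no
Matching lines: []
Count: 0

0


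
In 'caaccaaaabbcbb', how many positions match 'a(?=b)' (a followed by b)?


Lookahead 'a(?=b)' matches 'a' only when followed by 'b'.
String: 'caaccaaaabbcbb'
Checking each position where char is 'a':
  pos 1: 'a' -> no (next='a')
  pos 2: 'a' -> no (next='c')
  pos 5: 'a' -> no (next='a')
  pos 6: 'a' -> no (next='a')
  pos 7: 'a' -> no (next='a')
  pos 8: 'a' -> MATCH (next='b')
Matching positions: [8]
Count: 1

1


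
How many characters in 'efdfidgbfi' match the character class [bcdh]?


Character class [bcdh] matches any of: {b, c, d, h}
Scanning string 'efdfidgbfi' character by character:
  pos 0: 'e' -> no
  pos 1: 'f' -> no
  pos 2: 'd' -> MATCH
  pos 3: 'f' -> no
  pos 4: 'i' -> no
  pos 5: 'd' -> MATCH
  pos 6: 'g' -> no
  pos 7: 'b' -> MATCH
  pos 8: 'f' -> no
  pos 9: 'i' -> no
Total matches: 3

3


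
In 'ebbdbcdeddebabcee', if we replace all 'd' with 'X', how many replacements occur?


re.sub('d', 'X', text) replaces every occurrence of 'd' with 'X'.
Text: 'ebbdbcdeddebabcee'
Scanning for 'd':
  pos 3: 'd' -> replacement #1
  pos 6: 'd' -> replacement #2
  pos 8: 'd' -> replacement #3
  pos 9: 'd' -> replacement #4
Total replacements: 4

4


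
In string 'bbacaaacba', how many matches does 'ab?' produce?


Pattern 'ab?' matches 'a' optionally followed by 'b'.
String: 'bbacaaacba'
Scanning left to right for 'a' then checking next char:
  Match 1: 'a' (a not followed by b)
  Match 2: 'a' (a not followed by b)
  Match 3: 'a' (a not followed by b)
  Match 4: 'a' (a not followed by b)
  Match 5: 'a' (a not followed by b)
Total matches: 5

5


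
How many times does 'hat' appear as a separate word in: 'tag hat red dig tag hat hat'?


Scanning each word for exact match 'hat':
  Word 1: 'tag' -> no
  Word 2: 'hat' -> MATCH
  Word 3: 'red' -> no
  Word 4: 'dig' -> no
  Word 5: 'tag' -> no
  Word 6: 'hat' -> MATCH
  Word 7: 'hat' -> MATCH
Total matches: 3

3


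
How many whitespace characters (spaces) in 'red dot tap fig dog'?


\s matches whitespace characters (spaces, tabs, etc.).
Text: 'red dot tap fig dog'
This text has 5 words separated by spaces.
Number of spaces = number of words - 1 = 5 - 1 = 4

4


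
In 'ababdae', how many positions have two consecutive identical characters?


Looking for consecutive identical characters in 'ababdae':
  pos 0-1: 'a' vs 'b' -> different
  pos 1-2: 'b' vs 'a' -> different
  pos 2-3: 'a' vs 'b' -> different
  pos 3-4: 'b' vs 'd' -> different
  pos 4-5: 'd' vs 'a' -> different
  pos 5-6: 'a' vs 'e' -> different
Consecutive identical pairs: []
Count: 0

0


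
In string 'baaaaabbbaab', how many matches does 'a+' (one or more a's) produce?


Pattern 'a+' matches one or more consecutive a's.
String: 'baaaaabbbaab'
Scanning for runs of a:
  Match 1: 'aaaaa' (length 5)
  Match 2: 'aa' (length 2)
Total matches: 2

2


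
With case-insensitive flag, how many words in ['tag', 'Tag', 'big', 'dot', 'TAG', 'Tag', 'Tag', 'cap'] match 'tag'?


Case-insensitive matching: compare each word's lowercase form to 'tag'.
  'tag' -> lower='tag' -> MATCH
  'Tag' -> lower='tag' -> MATCH
  'big' -> lower='big' -> no
  'dot' -> lower='dot' -> no
  'TAG' -> lower='tag' -> MATCH
  'Tag' -> lower='tag' -> MATCH
  'Tag' -> lower='tag' -> MATCH
  'cap' -> lower='cap' -> no
Matches: ['tag', 'Tag', 'TAG', 'Tag', 'Tag']
Count: 5

5


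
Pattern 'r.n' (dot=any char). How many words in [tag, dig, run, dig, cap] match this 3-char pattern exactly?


Pattern 'r.n' means: starts with 'r', any single char, ends with 'n'.
Checking each word (must be exactly 3 chars):
  'tag' (len=3): no
  'dig' (len=3): no
  'run' (len=3): MATCH
  'dig' (len=3): no
  'cap' (len=3): no
Matching words: ['run']
Total: 1

1


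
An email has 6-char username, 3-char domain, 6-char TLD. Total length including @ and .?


An email address has format: username@domain.tld
Username length: 6
'@' character: 1
Domain length: 3
'.' character: 1
TLD length: 6
Total = 6 + 1 + 3 + 1 + 6 = 17

17


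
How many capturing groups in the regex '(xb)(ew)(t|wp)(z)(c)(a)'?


To count capturing groups, count each '(' that starts a group.
Pattern: '(xb)(ew)(t|wp)(z)(c)(a)'
Walking through the pattern:
  Position 0: '(' -> group #1
  Position 4: '(' -> group #2
  Position 8: '(' -> group #3
  Position 14: '(' -> group #4
  Position 17: '(' -> group #5
  Position 20: '(' -> group #6
Total capturing groups: 6

6


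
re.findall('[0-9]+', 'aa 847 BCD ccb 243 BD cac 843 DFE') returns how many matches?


Pattern '[0-9]+' finds one or more digits.
Text: 'aa 847 BCD ccb 243 BD cac 843 DFE'
Scanning for matches:
  Match 1: '847'
  Match 2: '243'
  Match 3: '843'
Total matches: 3

3


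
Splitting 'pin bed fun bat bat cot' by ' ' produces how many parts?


Splitting by ' ' breaks the string at each occurrence of the separator.
Text: 'pin bed fun bat bat cot'
Parts after split:
  Part 1: 'pin'
  Part 2: 'bed'
  Part 3: 'fun'
  Part 4: 'bat'
  Part 5: 'bat'
  Part 6: 'cot'
Total parts: 6

6


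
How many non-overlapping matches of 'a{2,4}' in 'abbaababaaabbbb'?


Pattern 'a{2,4}' matches between 2 and 4 consecutive a's (greedy).
String: 'abbaababaaabbbb'
Finding runs of a's and applying greedy matching:
  Run at pos 0: 'a' (length 1)
  Run at pos 3: 'aa' (length 2)
  Run at pos 6: 'a' (length 1)
  Run at pos 8: 'aaa' (length 3)
Matches: ['aa', 'aaa']
Count: 2

2


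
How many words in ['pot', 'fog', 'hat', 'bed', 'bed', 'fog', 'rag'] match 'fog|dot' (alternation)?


Alternation 'fog|dot' matches either 'fog' or 'dot'.
Checking each word:
  'pot' -> no
  'fog' -> MATCH
  'hat' -> no
  'bed' -> no
  'bed' -> no
  'fog' -> MATCH
  'rag' -> no
Matches: ['fog', 'fog']
Count: 2

2


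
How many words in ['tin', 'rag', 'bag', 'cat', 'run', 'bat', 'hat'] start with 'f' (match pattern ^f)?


Pattern ^f anchors to start of word. Check which words begin with 'f':
  'tin' -> no
  'rag' -> no
  'bag' -> no
  'cat' -> no
  'run' -> no
  'bat' -> no
  'hat' -> no
Matching words: []
Count: 0

0


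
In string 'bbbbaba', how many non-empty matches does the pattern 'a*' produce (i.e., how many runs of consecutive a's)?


Pattern 'a*' matches zero or more a's. We want non-empty runs of consecutive a's.
String: 'bbbbaba'
Walking through the string to find runs of a's:
  Run 1: positions 4-4 -> 'a'
  Run 2: positions 6-6 -> 'a'
Non-empty runs found: ['a', 'a']
Count: 2

2


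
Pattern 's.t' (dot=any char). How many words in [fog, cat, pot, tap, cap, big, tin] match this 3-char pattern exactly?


Pattern 's.t' means: starts with 's', any single char, ends with 't'.
Checking each word (must be exactly 3 chars):
  'fog' (len=3): no
  'cat' (len=3): no
  'pot' (len=3): no
  'tap' (len=3): no
  'cap' (len=3): no
  'big' (len=3): no
  'tin' (len=3): no
Matching words: []
Total: 0

0


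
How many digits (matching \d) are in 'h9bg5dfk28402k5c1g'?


\d matches any digit 0-9.
Scanning 'h9bg5dfk28402k5c1g':
  pos 1: '9' -> DIGIT
  pos 4: '5' -> DIGIT
  pos 8: '2' -> DIGIT
  pos 9: '8' -> DIGIT
  pos 10: '4' -> DIGIT
  pos 11: '0' -> DIGIT
  pos 12: '2' -> DIGIT
  pos 14: '5' -> DIGIT
  pos 16: '1' -> DIGIT
Digits found: ['9', '5', '2', '8', '4', '0', '2', '5', '1']
Total: 9

9


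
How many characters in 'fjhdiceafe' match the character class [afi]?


Character class [afi] matches any of: {a, f, i}
Scanning string 'fjhdiceafe' character by character:
  pos 0: 'f' -> MATCH
  pos 1: 'j' -> no
  pos 2: 'h' -> no
  pos 3: 'd' -> no
  pos 4: 'i' -> MATCH
  pos 5: 'c' -> no
  pos 6: 'e' -> no
  pos 7: 'a' -> MATCH
  pos 8: 'f' -> MATCH
  pos 9: 'e' -> no
Total matches: 4

4


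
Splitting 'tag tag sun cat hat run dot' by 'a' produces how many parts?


Splitting by 'a' breaks the string at each occurrence of the separator.
Text: 'tag tag sun cat hat run dot'
Parts after split:
  Part 1: 't'
  Part 2: 'g t'
  Part 3: 'g sun c'
  Part 4: 't h'
  Part 5: 't run dot'
Total parts: 5

5
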